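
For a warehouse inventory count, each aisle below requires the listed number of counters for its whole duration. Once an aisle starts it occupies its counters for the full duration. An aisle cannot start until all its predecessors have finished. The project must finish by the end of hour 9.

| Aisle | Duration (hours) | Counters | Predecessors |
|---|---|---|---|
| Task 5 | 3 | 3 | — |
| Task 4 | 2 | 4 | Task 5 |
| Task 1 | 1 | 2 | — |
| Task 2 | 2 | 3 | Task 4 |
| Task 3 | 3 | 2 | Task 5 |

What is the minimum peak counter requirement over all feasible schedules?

Early-start (Task 5@1, Task 4@4, Task 1@1, Task 2@6, Task 3@4) gives peak 6: h1:5  h2:3  h3:3  h4:6  h5:6  h6:5  h7:3  h8:0  h9:0.
Shift Task 3→6.
Schedule Task 5@1, Task 4@4, Task 1@1, Task 2@6, Task 3@6: h1:5  h2:3  h3:3  h4:4  h5:4  h6:5  h7:5  h8:2  h9:0 — peak 5.

5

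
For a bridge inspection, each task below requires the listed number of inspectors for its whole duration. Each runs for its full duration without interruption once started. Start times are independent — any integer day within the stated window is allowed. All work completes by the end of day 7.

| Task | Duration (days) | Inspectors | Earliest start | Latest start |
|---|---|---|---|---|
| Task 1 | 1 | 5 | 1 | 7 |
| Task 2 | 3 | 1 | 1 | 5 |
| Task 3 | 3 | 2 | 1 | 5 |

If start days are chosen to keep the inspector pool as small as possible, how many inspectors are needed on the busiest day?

Early-start (Task 1@1, Task 2@1, Task 3@1) gives peak 8: d1:8  d2:3  d3:3  d4:0  d5:0  d6:0  d7:0.
Shift Task 2→2, Task 3→2.
Schedule Task 1@1, Task 2@2, Task 3@2: d1:5  d2:3  d3:3  d4:3  d5:0  d6:0  d7:0 — peak 5.

5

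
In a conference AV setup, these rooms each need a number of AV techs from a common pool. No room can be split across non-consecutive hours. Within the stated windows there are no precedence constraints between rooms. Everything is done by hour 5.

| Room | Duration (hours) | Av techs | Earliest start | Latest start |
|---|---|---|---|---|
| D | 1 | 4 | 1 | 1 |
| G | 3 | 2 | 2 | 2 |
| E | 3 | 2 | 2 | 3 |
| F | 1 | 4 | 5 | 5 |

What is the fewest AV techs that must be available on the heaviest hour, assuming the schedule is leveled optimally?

4

Schedule D@1, G@2, E@2, F@5: h1:4  h2:4  h3:4  h4:4  h5:4 — peak 4.
Total AV tech-hours = 20 over 5 hours ⇒ peak ≥ ⌈20/5⌉ = 4, so 4 is optimal.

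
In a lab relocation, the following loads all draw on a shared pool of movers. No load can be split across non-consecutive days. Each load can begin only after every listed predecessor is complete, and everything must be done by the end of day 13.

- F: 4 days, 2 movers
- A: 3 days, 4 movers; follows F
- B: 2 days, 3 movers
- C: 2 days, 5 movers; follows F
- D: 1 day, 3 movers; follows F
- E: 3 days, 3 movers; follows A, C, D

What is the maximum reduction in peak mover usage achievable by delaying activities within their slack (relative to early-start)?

Early-start peak: d1:5  d2:5  d3:2  d4:2  d5:12  d6:9  d7:4  d8:3  d9:3  d10:3  d11:0  d12:0  d13:0 ⇒ 12.
Leveled (F@1, A@5, B@1, C@8, D@10, E@11): d1:5  d2:5  d3:2  d4:2  d5:4  d6:4  d7:4  d8:5  d9:5  d10:3  d11:3  d12:3  d13:3 ⇒ 5.
Reduction 12 − 5 = 7.

7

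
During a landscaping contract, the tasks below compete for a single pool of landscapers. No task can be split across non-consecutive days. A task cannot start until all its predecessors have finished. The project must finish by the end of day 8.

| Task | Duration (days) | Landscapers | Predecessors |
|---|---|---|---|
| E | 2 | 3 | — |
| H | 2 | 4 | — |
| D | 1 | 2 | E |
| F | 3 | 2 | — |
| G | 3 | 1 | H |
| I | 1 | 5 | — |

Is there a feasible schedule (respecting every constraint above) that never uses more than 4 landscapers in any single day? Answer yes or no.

The minimum achievable peak is 5; 4 < 5, so no feasible schedule stays within the cap.

no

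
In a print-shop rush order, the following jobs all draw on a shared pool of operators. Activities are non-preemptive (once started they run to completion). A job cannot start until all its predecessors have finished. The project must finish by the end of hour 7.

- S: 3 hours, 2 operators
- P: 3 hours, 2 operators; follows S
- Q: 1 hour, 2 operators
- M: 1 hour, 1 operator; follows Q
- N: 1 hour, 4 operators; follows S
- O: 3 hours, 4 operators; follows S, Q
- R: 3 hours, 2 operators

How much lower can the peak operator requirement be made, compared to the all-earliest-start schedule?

Early-start peak: h1:6  h2:5  h3:4  h4:10  h5:6  h6:6  h7:0 ⇒ 10.
Leveled (S@1, P@4, Q@1, M@2, N@4, O@5, R@1): h1:6  h2:5  h3:4  h4:6  h5:6  h6:6  h7:4 ⇒ 6.
Reduction 10 − 6 = 4.

4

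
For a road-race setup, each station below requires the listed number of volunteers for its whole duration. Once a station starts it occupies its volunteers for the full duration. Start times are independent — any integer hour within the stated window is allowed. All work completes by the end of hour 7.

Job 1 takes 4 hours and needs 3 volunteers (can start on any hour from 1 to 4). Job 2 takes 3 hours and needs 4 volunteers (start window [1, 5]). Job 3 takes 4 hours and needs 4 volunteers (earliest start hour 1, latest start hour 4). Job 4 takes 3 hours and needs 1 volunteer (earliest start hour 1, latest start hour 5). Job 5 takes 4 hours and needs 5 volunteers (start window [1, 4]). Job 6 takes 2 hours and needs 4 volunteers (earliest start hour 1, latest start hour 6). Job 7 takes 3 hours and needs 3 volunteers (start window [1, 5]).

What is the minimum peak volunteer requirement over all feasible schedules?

Early-start (Job 1@1, Job 2@1, Job 3@1, Job 4@1, Job 5@1, Job 6@1, Job 7@1) gives peak 24: h1:24  h2:24  h3:20  h4:12  h5:0  h6:0  h7:0.
Shift Job 5→4, Job 6→5, Job 7→5.
Schedule Job 1@1, Job 2@1, Job 3@1, Job 4@1, Job 5@4, Job 6@5, Job 7@5: h1:12  h2:12  h3:12  h4:12  h5:12  h6:12  h7:8 — peak 12.
Total volunteer-hours = 80 over 7 hours ⇒ peak ≥ ⌈80/7⌉ = 12, so 12 is optimal.

12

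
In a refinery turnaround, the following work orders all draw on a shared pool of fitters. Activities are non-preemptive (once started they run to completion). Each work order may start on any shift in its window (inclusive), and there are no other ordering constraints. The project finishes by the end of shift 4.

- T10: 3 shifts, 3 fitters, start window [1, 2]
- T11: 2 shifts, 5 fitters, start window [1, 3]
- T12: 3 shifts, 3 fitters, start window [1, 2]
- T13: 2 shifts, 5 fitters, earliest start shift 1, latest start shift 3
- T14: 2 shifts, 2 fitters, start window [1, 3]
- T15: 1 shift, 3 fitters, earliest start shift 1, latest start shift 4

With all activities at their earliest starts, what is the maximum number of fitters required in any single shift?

21

Early-start schedule: T10@1, T11@1, T12@1, T13@1, T14@1, T15@1.
Load per shift: shift 1: 21, shift 2: 18, shift 3: 6, shift 4: 0.
Peak is 21.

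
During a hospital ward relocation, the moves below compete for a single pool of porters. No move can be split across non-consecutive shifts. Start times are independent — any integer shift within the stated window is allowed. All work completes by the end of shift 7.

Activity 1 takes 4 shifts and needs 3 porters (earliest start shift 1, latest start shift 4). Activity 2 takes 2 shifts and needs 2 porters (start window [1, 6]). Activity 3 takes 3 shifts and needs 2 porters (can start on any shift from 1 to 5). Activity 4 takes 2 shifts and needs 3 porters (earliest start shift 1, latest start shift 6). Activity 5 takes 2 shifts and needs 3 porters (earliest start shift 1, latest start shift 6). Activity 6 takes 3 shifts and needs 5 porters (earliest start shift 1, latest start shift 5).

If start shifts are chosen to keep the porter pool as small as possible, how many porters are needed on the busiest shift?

Early-start (Activity 1@1, Activity 2@1, Activity 3@1, Activity 4@1, Activity 5@1, Activity 6@1) gives peak 18: s1:18  s2:18  s3:10  s4:3  s5:0  s6:0  s7:0.
Shift Activity 4→3, Activity 5→5, Activity 6→5.
Schedule Activity 1@1, Activity 2@1, Activity 3@1, Activity 4@3, Activity 5@5, Activity 6@5: s1:7  s2:7  s3:8  s4:6  s5:8  s6:8  s7:5 — peak 8.

8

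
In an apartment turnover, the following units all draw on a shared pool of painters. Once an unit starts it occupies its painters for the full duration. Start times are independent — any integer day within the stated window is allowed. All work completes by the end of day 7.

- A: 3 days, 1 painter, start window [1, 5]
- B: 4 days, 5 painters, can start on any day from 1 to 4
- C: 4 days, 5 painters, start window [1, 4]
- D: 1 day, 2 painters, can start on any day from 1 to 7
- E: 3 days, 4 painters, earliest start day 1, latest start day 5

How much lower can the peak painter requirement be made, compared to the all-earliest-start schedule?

Early-start peak: d1:17  d2:15  d3:15  d4:10  d5:0  d6:0  d7:0 ⇒ 17.
Leveled (A@1, B@1, C@4, D@1, E@5): d1:8  d2:6  d3:6  d4:10  d5:9  d6:9  d7:9 ⇒ 10.
Reduction 17 − 10 = 7.

7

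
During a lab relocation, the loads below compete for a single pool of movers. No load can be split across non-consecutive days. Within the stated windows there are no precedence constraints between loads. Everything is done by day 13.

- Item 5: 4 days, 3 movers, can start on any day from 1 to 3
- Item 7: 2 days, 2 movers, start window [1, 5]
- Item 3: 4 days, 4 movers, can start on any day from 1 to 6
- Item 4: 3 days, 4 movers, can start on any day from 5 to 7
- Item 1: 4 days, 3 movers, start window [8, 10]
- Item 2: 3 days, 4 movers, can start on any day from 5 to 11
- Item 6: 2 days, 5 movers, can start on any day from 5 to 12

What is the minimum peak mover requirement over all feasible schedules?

Early-start (Item 5@1, Item 7@1, Item 3@1, Item 4@5, Item 1@8, Item 2@5, Item 6@5) gives peak 13: d1:9  d2:9  d3:7  d4:7  d5:13  d6:13  d7:8  d8:3  d9:3  d10:3  d11:3  d12:0  d13:0.
Shift Item 7→5, Item 2→8, Item 6→12.
Schedule Item 5@1, Item 7@5, Item 3@1, Item 4@5, Item 1@8, Item 2@8, Item 6@12: d1:7  d2:7  d3:7  d4:7  d5:6  d6:6  d7:4  d8:7  d9:7  d10:7  d11:3  d12:5  d13:5 — peak 7.

7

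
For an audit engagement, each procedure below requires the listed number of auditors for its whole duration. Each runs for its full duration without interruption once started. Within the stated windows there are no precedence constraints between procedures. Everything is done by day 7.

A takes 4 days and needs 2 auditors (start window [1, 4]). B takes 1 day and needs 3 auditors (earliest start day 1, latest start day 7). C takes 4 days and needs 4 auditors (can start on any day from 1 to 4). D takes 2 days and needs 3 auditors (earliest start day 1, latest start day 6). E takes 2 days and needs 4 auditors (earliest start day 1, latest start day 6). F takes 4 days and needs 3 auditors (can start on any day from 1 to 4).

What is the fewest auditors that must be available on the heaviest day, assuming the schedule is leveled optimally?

9

Early-start (A@1, B@1, C@1, D@1, E@1, F@1) gives peak 19: d1:19  d2:16  d3:9  d4:9  d5:0  d6:0  d7:0.
Shift D→2, E→5, F→4.
Schedule A@1, B@1, C@1, D@2, E@5, F@4: d1:9  d2:9  d3:9  d4:9  d5:7  d6:7  d7:3 — peak 9.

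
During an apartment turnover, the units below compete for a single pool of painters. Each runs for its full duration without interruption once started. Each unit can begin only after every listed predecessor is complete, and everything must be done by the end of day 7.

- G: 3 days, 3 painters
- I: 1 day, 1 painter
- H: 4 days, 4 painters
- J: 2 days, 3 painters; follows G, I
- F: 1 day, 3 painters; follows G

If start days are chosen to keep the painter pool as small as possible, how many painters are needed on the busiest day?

Early-start (G@1, I@1, H@1, J@4, F@4) gives peak 10: d1:8  d2:7  d3:7  d4:10  d5:3  d6:0  d7:0.
Shift H→2, F→6.
Schedule G@1, I@1, H@2, J@4, F@6: d1:4  d2:7  d3:7  d4:7  d5:7  d6:3  d7:0 — peak 7.

7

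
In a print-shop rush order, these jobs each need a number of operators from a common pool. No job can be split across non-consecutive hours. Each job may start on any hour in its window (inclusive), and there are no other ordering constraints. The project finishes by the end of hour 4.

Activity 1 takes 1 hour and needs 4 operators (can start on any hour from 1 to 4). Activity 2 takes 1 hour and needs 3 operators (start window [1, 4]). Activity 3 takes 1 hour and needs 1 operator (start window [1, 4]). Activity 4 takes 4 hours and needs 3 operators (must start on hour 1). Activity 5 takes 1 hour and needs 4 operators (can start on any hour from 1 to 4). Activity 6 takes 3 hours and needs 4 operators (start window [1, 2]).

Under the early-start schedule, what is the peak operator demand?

19

Early-start schedule: Activity 1@1, Activity 2@1, Activity 3@1, Activity 4@1, Activity 5@1, Activity 6@1.
Load per hour: hour 1: 19, hour 2: 7, hour 3: 7, hour 4: 3.
Peak is 19.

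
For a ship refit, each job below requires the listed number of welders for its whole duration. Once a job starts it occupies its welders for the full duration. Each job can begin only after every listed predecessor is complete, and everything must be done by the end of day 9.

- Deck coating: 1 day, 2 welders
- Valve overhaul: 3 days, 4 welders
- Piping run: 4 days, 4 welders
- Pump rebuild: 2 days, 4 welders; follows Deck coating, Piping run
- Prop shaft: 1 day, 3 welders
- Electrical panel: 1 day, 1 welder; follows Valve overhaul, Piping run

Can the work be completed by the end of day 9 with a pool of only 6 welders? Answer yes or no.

The minimum achievable peak is 7; 6 < 7, so no feasible schedule stays within the cap.

no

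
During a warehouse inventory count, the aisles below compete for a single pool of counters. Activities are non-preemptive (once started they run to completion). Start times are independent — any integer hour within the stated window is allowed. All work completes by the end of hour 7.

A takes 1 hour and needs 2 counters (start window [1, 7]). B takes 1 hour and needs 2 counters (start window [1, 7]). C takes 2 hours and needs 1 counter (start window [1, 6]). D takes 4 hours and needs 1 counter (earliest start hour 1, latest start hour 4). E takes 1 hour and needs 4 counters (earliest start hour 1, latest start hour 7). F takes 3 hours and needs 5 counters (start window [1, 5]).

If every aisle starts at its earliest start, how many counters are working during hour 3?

At early start, hour 3 has: D, F.
Demand: 1 + 5 = 6.

6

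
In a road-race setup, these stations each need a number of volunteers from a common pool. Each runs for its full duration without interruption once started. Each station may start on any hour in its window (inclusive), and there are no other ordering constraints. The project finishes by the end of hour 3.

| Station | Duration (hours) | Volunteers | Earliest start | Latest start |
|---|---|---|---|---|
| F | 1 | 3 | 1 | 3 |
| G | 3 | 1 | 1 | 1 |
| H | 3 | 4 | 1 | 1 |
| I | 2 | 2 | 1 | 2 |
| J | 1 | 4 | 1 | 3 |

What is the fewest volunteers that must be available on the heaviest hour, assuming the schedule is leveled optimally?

10

Early-start (F@1, G@1, H@1, I@1, J@1) gives peak 14: h1:14  h2:7  h3:5.
Shift J→3.
Schedule F@1, G@1, H@1, I@1, J@3: h1:10  h2:7  h3:9 — peak 10.
No arrangement of the 18 feasible schedules does better.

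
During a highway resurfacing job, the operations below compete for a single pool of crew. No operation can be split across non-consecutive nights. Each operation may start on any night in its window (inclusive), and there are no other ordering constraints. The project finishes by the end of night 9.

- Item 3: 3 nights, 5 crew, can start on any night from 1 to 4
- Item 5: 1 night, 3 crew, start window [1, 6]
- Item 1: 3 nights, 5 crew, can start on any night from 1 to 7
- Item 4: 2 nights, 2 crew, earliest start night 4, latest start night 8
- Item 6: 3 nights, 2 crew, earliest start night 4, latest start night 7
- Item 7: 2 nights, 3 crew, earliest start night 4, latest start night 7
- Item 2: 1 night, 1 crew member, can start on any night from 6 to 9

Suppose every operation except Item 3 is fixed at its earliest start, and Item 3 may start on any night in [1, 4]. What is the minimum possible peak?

12

Item 3@1: n1:13  n2:10  n3:10  n4:7  n5:7  n6:3  n7:0  n8:0  n9:0 → peak 13
Item 3@2: n1:8  n2:10  n3:10  n4:12  n5:7  n6:3  n7:0  n8:0  n9:0 → peak 12
Item 3@3: n1:8  n2:5  n3:10  n4:12  n5:12  n6:3  n7:0  n8:0  n9:0 → peak 12
Item 3@4: n1:8  n2:5  n3:5  n4:12  n5:12  n6:8  n7:0  n8:0  n9:0 → peak 12
Best is Item 3@2, peak 12.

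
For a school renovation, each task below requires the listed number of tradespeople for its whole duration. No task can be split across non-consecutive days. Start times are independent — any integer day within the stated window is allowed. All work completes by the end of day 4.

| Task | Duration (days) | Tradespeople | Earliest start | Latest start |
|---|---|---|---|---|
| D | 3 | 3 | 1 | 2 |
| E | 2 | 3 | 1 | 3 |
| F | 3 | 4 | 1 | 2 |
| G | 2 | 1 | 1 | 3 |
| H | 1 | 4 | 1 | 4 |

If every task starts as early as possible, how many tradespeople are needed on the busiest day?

15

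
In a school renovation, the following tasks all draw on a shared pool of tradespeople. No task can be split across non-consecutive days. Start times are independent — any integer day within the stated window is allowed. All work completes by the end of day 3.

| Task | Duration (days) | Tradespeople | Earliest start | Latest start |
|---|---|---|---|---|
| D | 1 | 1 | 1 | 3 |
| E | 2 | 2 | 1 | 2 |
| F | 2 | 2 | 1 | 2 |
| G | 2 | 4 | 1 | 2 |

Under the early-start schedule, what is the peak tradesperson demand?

Early-start schedule: D@1, E@1, F@1, G@1.
Load per day: day 1: 9, day 2: 8, day 3: 0.
Peak is 9.

9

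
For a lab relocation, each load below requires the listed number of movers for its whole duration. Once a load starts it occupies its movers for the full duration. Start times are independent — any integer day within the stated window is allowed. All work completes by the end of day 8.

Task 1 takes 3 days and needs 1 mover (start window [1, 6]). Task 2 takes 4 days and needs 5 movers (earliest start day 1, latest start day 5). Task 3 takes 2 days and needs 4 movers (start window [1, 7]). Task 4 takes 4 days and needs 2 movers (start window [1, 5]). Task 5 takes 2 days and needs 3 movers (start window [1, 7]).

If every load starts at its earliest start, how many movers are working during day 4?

7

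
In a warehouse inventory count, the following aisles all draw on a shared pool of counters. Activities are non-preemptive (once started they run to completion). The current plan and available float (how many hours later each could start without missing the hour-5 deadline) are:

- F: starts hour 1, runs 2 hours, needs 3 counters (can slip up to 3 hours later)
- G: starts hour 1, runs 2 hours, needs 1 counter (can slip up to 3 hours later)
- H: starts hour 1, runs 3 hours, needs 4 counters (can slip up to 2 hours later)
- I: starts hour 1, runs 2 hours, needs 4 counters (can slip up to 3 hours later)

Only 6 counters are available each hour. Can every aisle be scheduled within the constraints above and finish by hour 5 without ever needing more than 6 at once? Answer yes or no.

no

The minimum achievable peak is 7; 6 < 7, so no feasible schedule stays within the cap.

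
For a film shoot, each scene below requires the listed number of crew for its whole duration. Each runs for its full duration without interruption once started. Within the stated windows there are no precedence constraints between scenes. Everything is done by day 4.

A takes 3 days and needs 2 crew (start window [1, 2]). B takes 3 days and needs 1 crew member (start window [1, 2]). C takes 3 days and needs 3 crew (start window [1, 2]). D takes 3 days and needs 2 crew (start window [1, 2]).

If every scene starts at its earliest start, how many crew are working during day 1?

At early start, day 1 has: A, B, C, D.
Demand: 2 + 1 + 3 + 2 = 8.

8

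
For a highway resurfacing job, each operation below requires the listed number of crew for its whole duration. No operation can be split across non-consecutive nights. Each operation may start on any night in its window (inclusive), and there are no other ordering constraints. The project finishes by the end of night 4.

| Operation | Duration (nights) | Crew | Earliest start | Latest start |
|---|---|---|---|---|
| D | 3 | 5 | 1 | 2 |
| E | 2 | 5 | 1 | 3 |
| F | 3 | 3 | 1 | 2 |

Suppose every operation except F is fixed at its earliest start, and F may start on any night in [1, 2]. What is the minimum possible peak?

13

F@1: n1:13  n2:13  n3:8  n4:0 → peak 13
F@2: n1:10  n2:13  n3:8  n4:3 → peak 13
Best is F@1, peak 13.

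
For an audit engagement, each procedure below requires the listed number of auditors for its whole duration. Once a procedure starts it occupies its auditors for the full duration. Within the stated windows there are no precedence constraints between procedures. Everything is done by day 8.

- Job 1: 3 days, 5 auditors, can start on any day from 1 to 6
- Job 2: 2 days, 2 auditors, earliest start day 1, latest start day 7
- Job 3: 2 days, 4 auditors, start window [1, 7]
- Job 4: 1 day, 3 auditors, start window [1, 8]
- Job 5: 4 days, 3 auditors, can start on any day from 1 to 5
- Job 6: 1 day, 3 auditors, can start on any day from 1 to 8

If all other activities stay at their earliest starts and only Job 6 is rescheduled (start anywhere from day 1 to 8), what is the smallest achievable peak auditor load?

17

Job 6@1: d1:20  d2:14  d3:8  d4:3  d5:0  d6:0  d7:0  d8:0 → peak 20
Job 6@2: d1:17  d2:17  d3:8  d4:3  d5:0  d6:0  d7:0  d8:0 → peak 17
Job 6@3: d1:17  d2:14  d3:11  d4:3  d5:0  d6:0  d7:0  d8:0 → peak 17
Job 6@4: d1:17  d2:14  d3:8  d4:6  d5:0  d6:0  d7:0  d8:0 → peak 17
Job 6@5: d1:17  d2:14  d3:8  d4:3  d5:3  d6:0  d7:0  d8:0 → peak 17
Job 6@6: d1:17  d2:14  d3:8  d4:3  d5:0  d6:3  d7:0  d8:0 → peak 17
Job 6@7: d1:17  d2:14  d3:8  d4:3  d5:0  d6:0  d7:3  d8:0 → peak 17
Job 6@8: d1:17  d2:14  d3:8  d4:3  d5:0  d6:0  d7:0  d8:3 → peak 17
Best is Job 6@2, peak 17.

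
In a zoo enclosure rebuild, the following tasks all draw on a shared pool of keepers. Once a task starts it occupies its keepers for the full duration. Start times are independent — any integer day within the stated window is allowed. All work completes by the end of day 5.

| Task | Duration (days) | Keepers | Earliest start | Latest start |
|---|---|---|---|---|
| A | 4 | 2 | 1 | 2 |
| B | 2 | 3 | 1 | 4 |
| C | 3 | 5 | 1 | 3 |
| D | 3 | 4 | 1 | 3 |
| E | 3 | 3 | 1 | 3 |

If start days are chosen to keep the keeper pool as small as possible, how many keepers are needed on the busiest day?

Early-start (A@1, B@1, C@1, D@1, E@1) gives peak 17: d1:17  d2:17  d3:14  d4:2  d5:0.
Shift E→3.
Schedule A@1, B@1, C@1, D@1, E@3: d1:14  d2:14  d3:14  d4:5  d5:3 — peak 14.

14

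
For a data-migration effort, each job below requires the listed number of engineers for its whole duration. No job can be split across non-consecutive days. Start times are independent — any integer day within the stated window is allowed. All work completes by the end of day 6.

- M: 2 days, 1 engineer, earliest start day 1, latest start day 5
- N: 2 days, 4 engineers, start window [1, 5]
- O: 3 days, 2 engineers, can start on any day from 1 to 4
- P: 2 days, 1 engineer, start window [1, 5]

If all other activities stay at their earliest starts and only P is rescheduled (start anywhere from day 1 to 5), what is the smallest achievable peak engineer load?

P@1: d1:8  d2:8  d3:2  d4:0  d5:0  d6:0 → peak 8
P@2: d1:7  d2:8  d3:3  d4:0  d5:0  d6:0 → peak 8
P@3: d1:7  d2:7  d3:3  d4:1  d5:0  d6:0 → peak 7
P@4: d1:7  d2:7  d3:2  d4:1  d5:1  d6:0 → peak 7
P@5: d1:7  d2:7  d3:2  d4:0  d5:1  d6:1 → peak 7
Best is P@3, peak 7.

7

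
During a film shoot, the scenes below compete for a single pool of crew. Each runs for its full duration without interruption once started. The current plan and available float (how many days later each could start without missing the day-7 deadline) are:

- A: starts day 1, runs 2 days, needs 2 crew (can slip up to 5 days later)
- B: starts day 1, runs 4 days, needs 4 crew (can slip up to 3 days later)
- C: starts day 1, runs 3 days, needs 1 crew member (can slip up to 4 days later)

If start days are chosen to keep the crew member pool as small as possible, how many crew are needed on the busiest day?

4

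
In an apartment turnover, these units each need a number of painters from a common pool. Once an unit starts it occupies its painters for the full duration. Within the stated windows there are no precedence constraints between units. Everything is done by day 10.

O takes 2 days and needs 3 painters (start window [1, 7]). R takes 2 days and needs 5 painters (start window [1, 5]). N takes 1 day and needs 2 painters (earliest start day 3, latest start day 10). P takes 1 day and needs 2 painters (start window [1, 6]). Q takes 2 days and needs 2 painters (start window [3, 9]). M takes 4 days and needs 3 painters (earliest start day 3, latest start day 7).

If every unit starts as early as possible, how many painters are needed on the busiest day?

10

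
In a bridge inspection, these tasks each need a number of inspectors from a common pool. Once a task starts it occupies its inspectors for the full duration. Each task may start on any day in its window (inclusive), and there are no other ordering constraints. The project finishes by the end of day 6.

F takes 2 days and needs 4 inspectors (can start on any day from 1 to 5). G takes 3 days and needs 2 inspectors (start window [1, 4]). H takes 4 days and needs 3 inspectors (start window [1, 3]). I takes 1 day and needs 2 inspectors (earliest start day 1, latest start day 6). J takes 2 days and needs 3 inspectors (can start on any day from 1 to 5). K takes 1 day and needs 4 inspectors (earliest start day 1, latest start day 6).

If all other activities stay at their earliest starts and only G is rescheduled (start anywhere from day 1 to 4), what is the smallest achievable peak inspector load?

16

G@1: d1:18  d2:12  d3:5  d4:3  d5:0  d6:0 → peak 18
G@2: d1:16  d2:12  d3:5  d4:5  d5:0  d6:0 → peak 16
G@3: d1:16  d2:10  d3:5  d4:5  d5:2  d6:0 → peak 16
G@4: d1:16  d2:10  d3:3  d4:5  d5:2  d6:2 → peak 16
Best is G@2, peak 16.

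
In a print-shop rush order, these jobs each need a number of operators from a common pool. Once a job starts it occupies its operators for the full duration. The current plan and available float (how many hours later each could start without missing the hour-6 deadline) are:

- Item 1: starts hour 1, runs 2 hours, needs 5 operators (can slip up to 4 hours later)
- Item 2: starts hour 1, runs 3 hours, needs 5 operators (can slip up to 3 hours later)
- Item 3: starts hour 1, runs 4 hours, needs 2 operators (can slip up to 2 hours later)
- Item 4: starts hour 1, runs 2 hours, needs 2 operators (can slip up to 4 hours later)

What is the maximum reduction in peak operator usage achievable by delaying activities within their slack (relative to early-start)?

7

Early-start peak: h1:14  h2:14  h3:7  h4:2  h5:0  h6:0 ⇒ 14.
Leveled (Item 1@1, Item 2@3, Item 3@1, Item 4@5): h1:7  h2:7  h3:7  h4:7  h5:7  h6:2 ⇒ 7.
Reduction 14 − 7 = 7.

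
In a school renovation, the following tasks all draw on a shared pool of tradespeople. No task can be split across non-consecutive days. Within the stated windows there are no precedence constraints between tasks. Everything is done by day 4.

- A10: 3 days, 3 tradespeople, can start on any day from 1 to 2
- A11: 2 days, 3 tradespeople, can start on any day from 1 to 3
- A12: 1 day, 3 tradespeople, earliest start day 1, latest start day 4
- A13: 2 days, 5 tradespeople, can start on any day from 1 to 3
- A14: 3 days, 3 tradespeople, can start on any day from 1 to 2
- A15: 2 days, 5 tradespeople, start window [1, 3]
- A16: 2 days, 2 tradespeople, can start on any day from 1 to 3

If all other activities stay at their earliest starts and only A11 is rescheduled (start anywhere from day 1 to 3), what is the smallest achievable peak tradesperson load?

A11@1: d1:24  d2:21  d3:6  d4:0 → peak 24
A11@2: d1:21  d2:21  d3:9  d4:0 → peak 21
A11@3: d1:21  d2:18  d3:9  d4:3 → peak 21
Best is A11@2, peak 21.

21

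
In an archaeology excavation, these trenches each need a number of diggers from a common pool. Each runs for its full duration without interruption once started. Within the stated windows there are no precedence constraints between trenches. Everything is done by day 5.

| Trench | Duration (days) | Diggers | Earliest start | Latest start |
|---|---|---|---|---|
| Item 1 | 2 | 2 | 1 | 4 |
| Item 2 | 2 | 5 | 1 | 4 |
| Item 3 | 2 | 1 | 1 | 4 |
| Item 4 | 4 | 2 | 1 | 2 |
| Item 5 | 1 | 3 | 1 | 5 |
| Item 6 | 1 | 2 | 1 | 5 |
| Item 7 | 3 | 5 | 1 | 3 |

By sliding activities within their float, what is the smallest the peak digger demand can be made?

9

Early-start (Item 1@1, Item 2@1, Item 3@1, Item 4@1, Item 5@1, Item 6@1, Item 7@1) gives peak 20: d1:20  d2:15  d3:7  d4:2  d5:0.
Shift Item 3→4, Item 5→5, Item 6→3, Item 7→3.
Schedule Item 1@1, Item 2@1, Item 3@4, Item 4@1, Item 5@5, Item 6@3, Item 7@3: d1:9  d2:9  d3:9  d4:8  d5:9 — peak 9.
Total digger-days = 44 over 5 days ⇒ peak ≥ ⌈44/5⌉ = 9, so 9 is optimal.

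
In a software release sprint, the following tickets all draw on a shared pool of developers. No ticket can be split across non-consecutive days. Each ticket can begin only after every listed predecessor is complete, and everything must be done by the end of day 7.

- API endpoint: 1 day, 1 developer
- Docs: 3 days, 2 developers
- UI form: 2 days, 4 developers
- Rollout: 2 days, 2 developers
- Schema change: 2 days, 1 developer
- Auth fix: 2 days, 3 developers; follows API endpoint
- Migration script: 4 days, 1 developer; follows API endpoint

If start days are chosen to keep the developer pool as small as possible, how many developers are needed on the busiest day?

5

Early-start (API endpoint@1, Docs@1, UI form@1, Rollout@1, Schema change@1, Auth fix@2, Migration script@2) gives peak 13: d1:10  d2:13  d3:6  d4:1  d5:1  d6:0  d7:0.
Shift UI form→4, Schema change→2, Auth fix→6, Migration script→3.
Schedule API endpoint@1, Docs@1, UI form@4, Rollout@1, Schema change@2, Auth fix@6, Migration script@3: d1:5  d2:5  d3:4  d4:5  d5:5  d6:4  d7:3 — peak 5.
Total developer-days = 31 over 7 days ⇒ peak ≥ ⌈31/7⌉ = 5, so 5 is optimal.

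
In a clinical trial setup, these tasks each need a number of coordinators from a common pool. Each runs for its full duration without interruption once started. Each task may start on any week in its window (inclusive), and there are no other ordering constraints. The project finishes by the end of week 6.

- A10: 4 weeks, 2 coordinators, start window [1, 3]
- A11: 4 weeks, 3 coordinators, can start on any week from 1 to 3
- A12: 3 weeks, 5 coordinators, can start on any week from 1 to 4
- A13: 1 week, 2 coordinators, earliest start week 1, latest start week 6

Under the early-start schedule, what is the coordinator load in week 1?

At early start, week 1 has: A10, A11, A12, A13.
Demand: 2 + 3 + 5 + 2 = 12.

12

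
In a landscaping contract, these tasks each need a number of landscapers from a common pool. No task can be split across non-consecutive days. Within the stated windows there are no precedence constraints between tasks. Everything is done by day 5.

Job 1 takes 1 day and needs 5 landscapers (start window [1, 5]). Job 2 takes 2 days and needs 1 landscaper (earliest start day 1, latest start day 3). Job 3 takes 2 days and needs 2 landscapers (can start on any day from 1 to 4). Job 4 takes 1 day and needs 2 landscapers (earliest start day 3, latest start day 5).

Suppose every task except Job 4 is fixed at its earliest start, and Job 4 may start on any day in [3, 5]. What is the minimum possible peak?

8

Job 4@3: d1:8  d2:3  d3:2  d4:0  d5:0 → peak 8
Job 4@4: d1:8  d2:3  d3:0  d4:2  d5:0 → peak 8
Job 4@5: d1:8  d2:3  d3:0  d4:0  d5:2 → peak 8
Best is Job 4@3, peak 8.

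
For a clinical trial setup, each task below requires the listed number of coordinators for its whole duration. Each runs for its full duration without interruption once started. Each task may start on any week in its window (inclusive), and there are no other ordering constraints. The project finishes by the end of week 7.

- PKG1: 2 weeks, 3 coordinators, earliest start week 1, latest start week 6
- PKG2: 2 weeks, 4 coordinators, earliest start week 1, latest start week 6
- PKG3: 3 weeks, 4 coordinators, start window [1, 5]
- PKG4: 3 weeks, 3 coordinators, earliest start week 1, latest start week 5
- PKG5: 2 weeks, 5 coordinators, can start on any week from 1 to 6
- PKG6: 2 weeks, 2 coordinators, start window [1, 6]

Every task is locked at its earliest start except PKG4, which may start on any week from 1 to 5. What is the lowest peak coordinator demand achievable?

18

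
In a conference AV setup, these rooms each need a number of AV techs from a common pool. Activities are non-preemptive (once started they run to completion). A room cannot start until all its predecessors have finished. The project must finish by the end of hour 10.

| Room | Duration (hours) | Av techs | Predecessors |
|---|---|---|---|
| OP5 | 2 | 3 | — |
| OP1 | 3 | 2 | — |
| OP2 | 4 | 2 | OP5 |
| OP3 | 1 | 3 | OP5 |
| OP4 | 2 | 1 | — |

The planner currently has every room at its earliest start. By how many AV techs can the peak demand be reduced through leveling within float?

Early-start peak: h1:6  h2:6  h3:7  h4:2  h5:2  h6:2  h7:0  h8:0  h9:0  h10:0 ⇒ 7.
Leveled (OP5@1, OP1@3, OP2@6, OP3@10, OP4@3): h1:3  h2:3  h3:3  h4:3  h5:2  h6:2  h7:2  h8:2  h9:2  h10:3 ⇒ 3.
Reduction 7 − 3 = 4.

4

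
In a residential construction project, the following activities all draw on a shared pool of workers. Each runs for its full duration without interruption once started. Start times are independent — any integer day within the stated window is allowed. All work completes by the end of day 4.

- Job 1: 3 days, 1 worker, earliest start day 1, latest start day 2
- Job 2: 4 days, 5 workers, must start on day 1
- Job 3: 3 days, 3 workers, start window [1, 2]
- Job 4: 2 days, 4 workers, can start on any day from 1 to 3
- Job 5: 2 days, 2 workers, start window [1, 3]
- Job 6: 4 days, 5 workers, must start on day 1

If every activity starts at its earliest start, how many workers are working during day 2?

20

At early start, day 2 has: Job 1, Job 2, Job 3, Job 4, Job 5, Job 6.
Demand: 1 + 5 + 3 + 4 + 2 + 5 = 20.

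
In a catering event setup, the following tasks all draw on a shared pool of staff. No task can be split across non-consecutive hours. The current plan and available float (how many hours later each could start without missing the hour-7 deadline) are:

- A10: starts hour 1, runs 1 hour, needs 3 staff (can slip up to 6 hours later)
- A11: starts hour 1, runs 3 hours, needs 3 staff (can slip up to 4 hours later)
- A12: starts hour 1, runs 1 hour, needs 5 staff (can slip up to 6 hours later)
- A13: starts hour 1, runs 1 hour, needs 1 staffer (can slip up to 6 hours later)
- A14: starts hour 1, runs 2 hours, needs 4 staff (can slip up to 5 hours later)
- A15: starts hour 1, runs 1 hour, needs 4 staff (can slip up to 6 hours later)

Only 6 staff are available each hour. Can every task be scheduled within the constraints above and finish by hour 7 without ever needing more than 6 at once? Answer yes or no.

Schedule A10@1, A11@1, A12@4, A13@2, A14@5, A15@7: h1:6  h2:4  h3:3  h4:5  h5:4  h6:4  h7:4 — peak 6 ≤ 6.

yes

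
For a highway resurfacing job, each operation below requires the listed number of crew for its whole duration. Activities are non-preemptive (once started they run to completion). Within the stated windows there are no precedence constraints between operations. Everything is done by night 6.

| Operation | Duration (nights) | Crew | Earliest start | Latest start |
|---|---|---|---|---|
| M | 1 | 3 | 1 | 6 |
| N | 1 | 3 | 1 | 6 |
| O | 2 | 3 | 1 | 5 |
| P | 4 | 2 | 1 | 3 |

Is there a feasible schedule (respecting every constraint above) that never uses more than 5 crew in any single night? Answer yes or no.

Schedule M@1, N@2, O@3, P@1: n1:5  n2:5  n3:5  n4:5  n5:0  n6:0 — peak 5 ≤ 5.

yes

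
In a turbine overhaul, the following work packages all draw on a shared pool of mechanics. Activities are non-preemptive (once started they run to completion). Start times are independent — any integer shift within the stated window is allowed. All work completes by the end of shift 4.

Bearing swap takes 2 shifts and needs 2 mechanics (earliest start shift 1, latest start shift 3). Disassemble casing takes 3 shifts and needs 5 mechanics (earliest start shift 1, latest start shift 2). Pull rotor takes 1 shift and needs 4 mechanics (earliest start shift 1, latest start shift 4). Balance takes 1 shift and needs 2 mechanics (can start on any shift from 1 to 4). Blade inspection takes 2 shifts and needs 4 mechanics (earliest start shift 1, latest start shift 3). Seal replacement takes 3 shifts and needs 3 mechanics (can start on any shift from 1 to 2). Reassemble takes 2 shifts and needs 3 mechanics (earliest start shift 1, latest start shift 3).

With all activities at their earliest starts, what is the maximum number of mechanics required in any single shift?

Early-start schedule: Bearing swap@1, Disassemble casing@1, Pull rotor@1, Balance@1, Blade inspection@1, Seal replacement@1, Reassemble@1.
Load per shift: shift 1: 23, shift 2: 17, shift 3: 8, shift 4: 0.
Peak is 23.

23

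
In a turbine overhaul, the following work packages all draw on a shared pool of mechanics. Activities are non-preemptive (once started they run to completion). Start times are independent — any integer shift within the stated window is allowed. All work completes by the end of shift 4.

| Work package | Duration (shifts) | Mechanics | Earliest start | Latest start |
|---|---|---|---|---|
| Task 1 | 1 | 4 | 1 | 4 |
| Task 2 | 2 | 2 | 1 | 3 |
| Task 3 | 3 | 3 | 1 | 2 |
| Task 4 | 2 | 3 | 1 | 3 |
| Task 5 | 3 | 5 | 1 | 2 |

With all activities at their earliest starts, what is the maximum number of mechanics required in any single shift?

17

Early-start schedule: Task 1@1, Task 2@1, Task 3@1, Task 4@1, Task 5@1.
Load per shift: shift 1: 17, shift 2: 13, shift 3: 8, shift 4: 0.
Peak is 17.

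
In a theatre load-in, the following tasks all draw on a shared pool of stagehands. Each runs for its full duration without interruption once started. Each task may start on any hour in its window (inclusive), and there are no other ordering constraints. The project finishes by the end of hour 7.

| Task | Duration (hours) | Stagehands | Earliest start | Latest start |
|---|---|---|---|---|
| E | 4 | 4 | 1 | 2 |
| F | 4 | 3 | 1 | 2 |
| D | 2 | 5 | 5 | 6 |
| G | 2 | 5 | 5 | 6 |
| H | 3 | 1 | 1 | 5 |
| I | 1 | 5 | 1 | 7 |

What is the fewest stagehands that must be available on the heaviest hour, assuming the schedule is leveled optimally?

Early-start (E@1, F@1, D@5, G@5, H@1, I@1) gives peak 13: h1:13  h2:8  h3:8  h4:7  h5:10  h6:10  h7:0.
Shift I→7.
Schedule E@1, F@1, D@5, G@5, H@1, I@7: h1:8  h2:8  h3:8  h4:7  h5:10  h6:10  h7:5 — peak 10.

10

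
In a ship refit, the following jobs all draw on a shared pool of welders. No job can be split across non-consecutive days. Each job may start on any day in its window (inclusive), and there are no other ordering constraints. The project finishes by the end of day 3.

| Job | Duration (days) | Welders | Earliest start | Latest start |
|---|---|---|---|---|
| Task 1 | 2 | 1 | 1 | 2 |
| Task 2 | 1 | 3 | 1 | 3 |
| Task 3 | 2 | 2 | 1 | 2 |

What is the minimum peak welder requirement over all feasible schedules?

3

Early-start (Task 1@1, Task 2@1, Task 3@1) gives peak 6: d1:6  d2:3  d3:0.
Shift Task 2→3.
Schedule Task 1@1, Task 2@3, Task 3@1: d1:3  d2:3  d3:3 — peak 3.
Total welder-days = 9 over 3 days ⇒ peak ≥ ⌈9/3⌉ = 3, so 3 is optimal.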